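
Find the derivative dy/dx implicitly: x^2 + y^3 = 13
Differentiate the relation implicitly: treat y = y(x) and apply the chain rule, so every y-derivative picks up a y' = dy/dx factor.

With everything moved to the left-hand side, differentiate term by term:
  d/dx[x^2] = 2x
  d/dx[y^3] = 3y^2·y'
  d/dx[-13] = 0

Separating the contributions that come from x directly and those that come through y:
  without y':      2x
  multiplying y':  3y^2

so (2x) + (3y^2)·y' = 0, and therefore
  dy/dx = -(2x)/(3y^2) = -2x/(3y^2)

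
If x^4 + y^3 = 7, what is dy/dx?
Take d/dx of both sides. Since y is implicitly a function of x, the chain rule attaches a y' = dy/dx factor whenever we differentiate through y.

Set F(x, y) = (left side) − (right side), so the curve is F = 0. Differentiating each term of F:
  d/dx[x^4] = 4x^3
  d/dx[y^3] = 3y^2·y'
  d/dx[-7] = 0

Collecting, the y'-free part is the partial derivative in x and the y' coefficient is the partial derivative in y:
  ∂F/∂x = 4x^3
  ∂F/∂y = 3y^2

so d/dx[F(x, y(x))] = ∂F/∂x + (∂F/∂y)·y' = 0. Rearranging,
  dy/dx = -(∂F/∂x)/(∂F/∂y) = -(4x^3)/(3y^2) = -4x^3/(3y^2)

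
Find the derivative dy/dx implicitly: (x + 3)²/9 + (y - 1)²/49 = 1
Differentiate both sides with respect to x, treating y as y(x). By the chain rule, any term containing y contributes a factor of y' = dy/dx when we differentiate it.

Move every term to one side and write the relation as F(x, y) = 0. Term by term,
  d/dx[(x + 3)^2/9] = 2x/9 + 2/3
  d/dx[(y - 1)^2/49] = 2·y'(y - 1)/49
  d/dx[-1] = 0

The pieces without y' make up ∂F/∂x and the coefficient of y' is ∂F/∂y:
  ∂F/∂x = 2x/9 + 2/3,
  ∂F/∂y = 2y/49 - 2/49.

Since d/dx[F] = ∂F/∂x + (∂F/∂y)·y' = 0, solve for y':
  (∂F/∂y)·y' = -∂F/∂x
  dy/dx = -(∂F/∂x)/(∂F/∂y) = -(2x/9 + 2/3)/(2y/49 - 2/49)
        = -(2(x + 3)/9)/(2(y - 1)/49) = 49(-x - 3)/(9(y - 1))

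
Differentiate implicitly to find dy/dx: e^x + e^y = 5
Differentiate the relation implicitly: treat y = y(x) and apply the chain rule, so every y-derivative picks up a y' = dy/dx factor.

With everything moved to the left-hand side, differentiate term by term:
  d/dx[e^(x)] = e^(x)
  d/dx[e^(y)] = y'·e^(y)
  d/dx[-5] = 0

Separating the contributions that come from x directly and those that come through y:
  without y':      e^(x)
  multiplying y':  e^(y)

so (e^(x)) + (e^(y))·y' = 0, and therefore
  dy/dx = -(e^(x))/(e^(y)) = -e^(x - y)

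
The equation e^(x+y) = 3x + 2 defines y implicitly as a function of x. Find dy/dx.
Differentiate the relation implicitly: treat y = y(x) and apply the chain rule, so every y-derivative picks up a y' = dy/dx factor.

With everything moved to the left-hand side, differentiate term by term:
  d/dx[-3x] = -3
  d/dx[e^(x + y)] = (y' + 1)·e^(x + y)
  d/dx[-2] = 0

Separating the contributions that come from x directly and those that come through y:
  without y':      e^(x + y) - 3
  multiplying y':  e^(x + y)

so (e^(x + y) - 3) + (e^(x + y))·y' = 0, and therefore
  dy/dx = -(e^(x + y) - 3)/(e^(x + y)) = 3e^(-x - y) - 1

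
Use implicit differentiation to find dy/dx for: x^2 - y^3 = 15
Take d/dx of both sides. Since y is implicitly a function of x, the chain rule attaches a y' = dy/dx factor whenever we differentiate through y.

Set F(x, y) = (left side) − (right side), so the curve is F = 0. Differentiating each term of F:
  d/dx[x^2] = 2x
  d/dx[-y^3] = -3y^2·y'
  d/dx[-15] = 0

Collecting, the y'-free part is the partial derivative in x and the y' coefficient is the partial derivative in y:
  ∂F/∂x = 2x
  ∂F/∂y = -3y^2

so d/dx[F(x, y(x))] = ∂F/∂x + (∂F/∂y)·y' = 0. Rearranging,
  dy/dx = -(∂F/∂x)/(∂F/∂y) = -(2x)/(-3y^2) = 2x/(3y^2)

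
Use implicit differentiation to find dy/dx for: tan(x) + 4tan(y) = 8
Apply d/dx to both sides, remembering that y depends on x. Each occurrence of y therefore brings in a y' = dy/dx via the chain rule.

With F(x, y) equal to the left-hand side minus the right, differentiate F term by term:
  d/dx[tan(x)] = tan(x)^2 + 1
  d/dx[4tan(y)] = 4·y'(tan(y)^2 + 1)
  d/dx[-8] = 0
Adding these up, d/dx[F] = 0 becomes
  (tan(x)^2 + 1) + (4tan(y)^2 + 4)·y' = 0,
so isolating y',
  dy/dx = -(tan(x)^2 + 1)/(4tan(y)^2 + 4) = -cos(y)^2/(4cos(x)^2)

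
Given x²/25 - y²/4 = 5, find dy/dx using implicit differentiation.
Apply d/dx to both sides, remembering that y depends on x. Each occurrence of y therefore brings in a y' = dy/dx via the chain rule.

With F(x, y) equal to the left-hand side minus the right, differentiate F term by term:
  d/dx[x^2/25] = 2x/25
  d/dx[-y^2/4] = -y·y'/2
  d/dx[-5] = 0
Adding these up, d/dx[F] = 0 becomes
  (2x/25) + (-y/2)·y' = 0,
so isolating y',
  dy/dx = -(2x/25)/(-y/2) = 4x/(25y)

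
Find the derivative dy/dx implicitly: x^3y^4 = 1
Take d/dx of both sides. Since y is implicitly a function of x, the chain rule attaches a y' = dy/dx factor whenever we differentiate through y.

Set F(x, y) = (left side) − (right side), so the curve is F = 0. Differentiating each term of F:
  d/dx[x^3y^4] = 4x^3y^3·y' + 3x^2y^4
  d/dx[-1] = 0

Collecting, the y'-free part is the partial derivative in x and the y' coefficient is the partial derivative in y:
  ∂F/∂x = 3x^2y^4
  ∂F/∂y = 4x^3y^3

so d/dx[F(x, y(x))] = ∂F/∂x + (∂F/∂y)·y' = 0. Rearranging,
  dy/dx = -(∂F/∂x)/(∂F/∂y) = -(3x^2y^4)/(4x^3y^3) = -3y/(4x)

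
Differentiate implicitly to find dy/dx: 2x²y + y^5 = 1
Differentiate the relation implicitly: treat y = y(x) and apply the chain rule, so every y-derivative picks up a y' = dy/dx factor.

With everything moved to the left-hand side, differentiate term by term:
  d/dx[2x^2y] = 2x^2·y' + 4xy
  d/dx[y^5] = 5y^4·y'
  d/dx[-1] = 0

Separating the contributions that come from x directly and those that come through y:
  without y':      4xy
  multiplying y':  2x^2 + 5y^4

so (4xy) + (2x^2 + 5y^4)·y' = 0, and therefore
  dy/dx = -(4xy)/(2x^2 + 5y^4) = -4xy/(2x^2 + 5y^4)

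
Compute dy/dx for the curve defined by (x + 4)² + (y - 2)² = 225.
Take d/dx of both sides. Since y is implicitly a function of x, the chain rule attaches a y' = dy/dx factor whenever we differentiate through y.

Set F(x, y) = (left side) − (right side), so the curve is F = 0. Differentiating each term of F:
  d/dx[(x + 4)^2] = 2x + 8
  d/dx[(y - 2)^2] = 2·y'(y - 2)
  d/dx[-225] = 0

Collecting, the y'-free part is the partial derivative in x and the y' coefficient is the partial derivative in y:
  ∂F/∂x = 2x + 8
  ∂F/∂y = 2y - 4

so d/dx[F(x, y(x))] = ∂F/∂x + (∂F/∂y)·y' = 0. Rearranging,
  dy/dx = -(∂F/∂x)/(∂F/∂y) = -(2x + 8)/(2y - 4) = (-x - 4)/(y - 2)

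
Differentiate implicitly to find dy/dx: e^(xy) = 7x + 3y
Differentiate the relation implicitly: treat y = y(x) and apply the chain rule, so every y-derivative picks up a y' = dy/dx factor.

With everything moved to the left-hand side, differentiate term by term:
  d/dx[-7x] = -7
  d/dx[-3y] = -3·y'
  d/dx[e^(xy)] = (x·y' + y)·e^(xy)

Separating the contributions that come from x directly and those that come through y:
  without y':      y·e^(xy) - 7
  multiplying y':  x·e^(xy) - 3

so (y·e^(xy) - 7) + (x·e^(xy) - 3)·y' = 0, and therefore
  dy/dx = -(y·e^(xy) - 7)/(x·e^(xy) - 3) = (-y·e^(xy) + 7)/(x·e^(xy) - 3)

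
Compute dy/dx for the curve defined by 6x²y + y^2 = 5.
Differentiate both sides with respect to x, treating y as y(x). By the chain rule, any term containing y contributes a factor of y' = dy/dx when we differentiate it.

Move every term to one side and write the relation as F(x, y) = 0. Term by term,
  d/dx[6x^2y] = 6x^2·y' + 12xy
  d/dx[y^2] = 2y·y'
  d/dx[-5] = 0

The pieces without y' make up ∂F/∂x and the coefficient of y' is ∂F/∂y:
  ∂F/∂x = 12xy,
  ∂F/∂y = 6x^2 + 2y.

Since d/dx[F] = ∂F/∂x + (∂F/∂y)·y' = 0, solve for y':
  (∂F/∂y)·y' = -∂F/∂x
  dy/dx = -(∂F/∂x)/(∂F/∂y) = -(12xy)/(6x^2 + 2y) = -6xy/(3x^2 + y)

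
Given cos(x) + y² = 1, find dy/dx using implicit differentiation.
Take d/dx of both sides. Since y is implicitly a function of x, the chain rule attaches a y' = dy/dx factor whenever we differentiate through y.

Set F(x, y) = (left side) − (right side), so the curve is F = 0. Differentiating each term of F:
  d/dx[y^2] = 2y·y'
  d/dx[cos(x)] = -sin(x)
  d/dx[-1] = 0

Collecting, the y'-free part is the partial derivative in x and the y' coefficient is the partial derivative in y:
  ∂F/∂x = -sin(x)
  ∂F/∂y = 2y

so d/dx[F(x, y(x))] = ∂F/∂x + (∂F/∂y)·y' = 0. Rearranging,
  dy/dx = -(∂F/∂x)/(∂F/∂y) = -(-sin(x))/(2y) = sin(x)/(2y)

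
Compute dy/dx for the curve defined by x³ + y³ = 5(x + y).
Apply d/dx to both sides, remembering that y depends on x. Each occurrence of y therefore brings in a y' = dy/dx via the chain rule.

With F(x, y) equal to the left-hand side minus the right, differentiate F term by term:
  d/dx[x^3] = 3x^2
  d/dx[-5x] = -5
  d/dx[y^3] = 3y^2·y'
  d/dx[-5y] = -5·y'
Adding these up, d/dx[F] = 0 becomes
  (3x^2 - 5) + (3y^2 - 5)·y' = 0,
so isolating y',
  dy/dx = -(3x^2 - 5)/(3y^2 - 5) = (5 - 3x^2)/(3y^2 - 5)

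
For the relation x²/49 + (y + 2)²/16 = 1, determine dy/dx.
Differentiate the relation implicitly: treat y = y(x) and apply the chain rule, so every y-derivative picks up a y' = dy/dx factor.

With everything moved to the left-hand side, differentiate term by term:
  d/dx[x^2/49] = 2x/49
  d/dx[(y + 2)^2/16] = y'(y + 2)/8
  d/dx[-1] = 0

Separating the contributions that come from x directly and those that come through y:
  without y':      2x/49
  multiplying y':  y/8 + 1/4

so (2x/49) + (y/8 + 1/4)·y' = 0, and therefore
  dy/dx = -(2x/49)/(y/8 + 1/4)
        = -(2x/49)/((y + 2)/8) = -16x/(49y + 98)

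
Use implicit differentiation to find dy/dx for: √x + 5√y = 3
Differentiate the relation implicitly: treat y = y(x) and apply the chain rule, so every y-derivative picks up a y' = dy/dx factor.

With everything moved to the left-hand side, differentiate term by term:
  d/dx[√(x)] = 1/(2√(x))
  d/dx[5√(y)] = 5·y'/(2√(y))
  d/dx[-3] = 0

Separating the contributions that come from x directly and those that come through y:
  without y':      1/(2√(x))
  multiplying y':  5/(2√(y))

so (1/(2√(x))) + (5/(2√(y)))·y' = 0, and therefore
  dy/dx = -(1/(2√(x)))/(5/(2√(y))) = -√(y)/(5√(x))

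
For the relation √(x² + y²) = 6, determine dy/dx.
Differentiate the relation implicitly: treat y = y(x) and apply the chain rule, so every y-derivative picks up a y' = dy/dx factor.

With everything moved to the left-hand side, differentiate term by term:
  d/dx[√(x^2 + y^2)] = (x + y·y')/√(x^2 + y^2)
  d/dx[-6] = 0

Separating the contributions that come from x directly and those that come through y:
  without y':      x/√(x^2 + y^2)
  multiplying y':  y/√(x^2 + y^2)

so (x/√(x^2 + y^2)) + (y/√(x^2 + y^2))·y' = 0, and therefore
  dy/dx = -(x/√(x^2 + y^2))/(y/√(x^2 + y^2)) = -x/y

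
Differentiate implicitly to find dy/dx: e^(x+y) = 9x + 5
Apply d/dx to both sides, remembering that y depends on x. Each occurrence of y therefore brings in a y' = dy/dx via the chain rule.

With F(x, y) equal to the left-hand side minus the right, differentiate F term by term:
  d/dx[-9x] = -9
  d/dx[e^(x + y)] = (y' + 1)·e^(x + y)
  d/dx[-5] = 0
Adding these up, d/dx[F] = 0 becomes
  (e^(x + y) - 9) + (e^(x + y))·y' = 0,
so isolating y',
  dy/dx = -(e^(x + y) - 9)/(e^(x + y)) = 9e^(-x - y) - 1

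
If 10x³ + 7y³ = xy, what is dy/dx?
Differentiate both sides with respect to x, treating y as y(x). By the chain rule, any term containing y contributes a factor of y' = dy/dx when we differentiate it.

Move every term to one side and write the relation as F(x, y) = 0. Term by term,
  d/dx[10x^3] = 30x^2
  d/dx[-xy] = -x·y' - y
  d/dx[7y^3] = 21y^2·y'

The pieces without y' make up ∂F/∂x and the coefficient of y' is ∂F/∂y:
  ∂F/∂x = 30x^2 - y,
  ∂F/∂y = -x + 21y^2.

Since d/dx[F] = ∂F/∂x + (∂F/∂y)·y' = 0, solve for y':
  (∂F/∂y)·y' = -∂F/∂x
  dy/dx = -(∂F/∂x)/(∂F/∂y) = -(30x^2 - y)/(-x + 21y^2) = (30x^2 - y)/(x - 21y^2)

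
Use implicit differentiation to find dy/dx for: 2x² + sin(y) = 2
Differentiate both sides with respect to x, treating y as y(x). By the chain rule, any term containing y contributes a factor of y' = dy/dx when we differentiate it.

Move every term to one side and write the relation as F(x, y) = 0. Term by term,
  d/dx[2x^2] = 4x
  d/dx[sin(y)] = y'·cos(y)
  d/dx[-2] = 0

The pieces without y' make up ∂F/∂x and the coefficient of y' is ∂F/∂y:
  ∂F/∂x = 4x,
  ∂F/∂y = cos(y).

Since d/dx[F] = ∂F/∂x + (∂F/∂y)·y' = 0, solve for y':
  (∂F/∂y)·y' = -∂F/∂x
  dy/dx = -(∂F/∂x)/(∂F/∂y) = -(4x)/(cos(y)) = -4x/cos(y)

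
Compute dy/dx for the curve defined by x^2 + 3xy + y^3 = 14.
Take d/dx of both sides. Since y is implicitly a function of x, the chain rule attaches a y' = dy/dx factor whenever we differentiate through y.

Set F(x, y) = (left side) − (right side), so the curve is F = 0. Differentiating each term of F:
  d/dx[x^2] = 2x
  d/dx[3xy] = 3x·y' + 3y
  d/dx[y^3] = 3y^2·y'
  d/dx[-14] = 0

Collecting, the y'-free part is the partial derivative in x and the y' coefficient is the partial derivative in y:
  ∂F/∂x = 2x + 3y
  ∂F/∂y = 3x + 3y^2

so d/dx[F(x, y(x))] = ∂F/∂x + (∂F/∂y)·y' = 0. Rearranging,
  dy/dx = -(∂F/∂x)/(∂F/∂y) = -(2x + 3y)/(3x + 3y^2) = (-2x/3 - y)/(x + y^2)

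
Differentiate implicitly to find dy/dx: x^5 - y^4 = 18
Take d/dx of both sides. Since y is implicitly a function of x, the chain rule attaches a y' = dy/dx factor whenever we differentiate through y.

Set F(x, y) = (left side) − (right side), so the curve is F = 0. Differentiating each term of F:
  d/dx[x^5] = 5x^4
  d/dx[-y^4] = -4y^3·y'
  d/dx[-18] = 0

Collecting, the y'-free part is the partial derivative in x and the y' coefficient is the partial derivative in y:
  ∂F/∂x = 5x^4
  ∂F/∂y = -4y^3

so d/dx[F(x, y(x))] = ∂F/∂x + (∂F/∂y)·y' = 0. Rearranging,
  dy/dx = -(∂F/∂x)/(∂F/∂y) = -(5x^4)/(-4y^3) = 5x^4/(4y^3)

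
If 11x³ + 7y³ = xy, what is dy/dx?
Differentiate both sides with respect to x, treating y as y(x). By the chain rule, any term containing y contributes a factor of y' = dy/dx when we differentiate it.

Move every term to one side and write the relation as F(x, y) = 0. Term by term,
  d/dx[11x^3] = 33x^2
  d/dx[-xy] = -x·y' - y
  d/dx[7y^3] = 21y^2·y'

The pieces without y' make up ∂F/∂x and the coefficient of y' is ∂F/∂y:
  ∂F/∂x = 33x^2 - y,
  ∂F/∂y = -x + 21y^2.

Since d/dx[F] = ∂F/∂x + (∂F/∂y)·y' = 0, solve for y':
  (∂F/∂y)·y' = -∂F/∂x
  dy/dx = -(∂F/∂x)/(∂F/∂y) = -(33x^2 - y)/(-x + 21y^2) = (33x^2 - y)/(x - 21y^2)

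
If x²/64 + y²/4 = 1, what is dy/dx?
Differentiate the relation implicitly: treat y = y(x) and apply the chain rule, so every y-derivative picks up a y' = dy/dx factor.

With everything moved to the left-hand side, differentiate term by term:
  d/dx[x^2/64] = x/32
  d/dx[y^2/4] = y·y'/2
  d/dx[-1] = 0

Separating the contributions that come from x directly and those that come through y:
  without y':      x/32
  multiplying y':  y/2

so (x/32) + (y/2)·y' = 0, and therefore
  dy/dx = -(x/32)/(y/2) = -x/(16y)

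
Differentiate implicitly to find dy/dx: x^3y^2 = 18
Take d/dx of both sides. Since y is implicitly a function of x, the chain rule attaches a y' = dy/dx factor whenever we differentiate through y.

Set F(x, y) = (left side) − (right side), so the curve is F = 0. Differentiating each term of F:
  d/dx[x^3y^2] = 2x^3y·y' + 3x^2y^2
  d/dx[-18] = 0

Collecting, the y'-free part is the partial derivative in x and the y' coefficient is the partial derivative in y:
  ∂F/∂x = 3x^2y^2
  ∂F/∂y = 2x^3y

so d/dx[F(x, y(x))] = ∂F/∂x + (∂F/∂y)·y' = 0. Rearranging,
  dy/dx = -(∂F/∂x)/(∂F/∂y) = -(3x^2y^2)/(2x^3y) = -3y/(2x)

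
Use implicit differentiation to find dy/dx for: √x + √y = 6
Apply d/dx to both sides, remembering that y depends on x. Each occurrence of y therefore brings in a y' = dy/dx via the chain rule.

With F(x, y) equal to the left-hand side minus the right, differentiate F term by term:
  d/dx[√(x)] = 1/(2√(x))
  d/dx[√(y)] = y'/(2√(y))
  d/dx[-6] = 0
Adding these up, d/dx[F] = 0 becomes
  (1/(2√(x))) + (1/(2√(y)))·y' = 0,
so isolating y',
  dy/dx = -(1/(2√(x)))/(1/(2√(y))) = -√(y)/√(x)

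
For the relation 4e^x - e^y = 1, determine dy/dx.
Differentiate both sides with respect to x, treating y as y(x). By the chain rule, any term containing y contributes a factor of y' = dy/dx when we differentiate it.

Move every term to one side and write the relation as F(x, y) = 0. Term by term,
  d/dx[4e^(x)] = 4e^(x)
  d/dx[-e^(y)] = -y'·e^(y)
  d/dx[-1] = 0

The pieces without y' make up ∂F/∂x and the coefficient of y' is ∂F/∂y:
  ∂F/∂x = 4e^(x),
  ∂F/∂y = -e^(y).

Since d/dx[F] = ∂F/∂x + (∂F/∂y)·y' = 0, solve for y':
  (∂F/∂y)·y' = -∂F/∂x
  dy/dx = -(∂F/∂x)/(∂F/∂y) = -(4e^(x))/(-e^(y)) = 4e^(x - y)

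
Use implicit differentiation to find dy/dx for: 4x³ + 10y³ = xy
Take d/dx of both sides. Since y is implicitly a function of x, the chain rule attaches a y' = dy/dx factor whenever we differentiate through y.

Set F(x, y) = (left side) − (right side), so the curve is F = 0. Differentiating each term of F:
  d/dx[4x^3] = 12x^2
  d/dx[-xy] = -x·y' - y
  d/dx[10y^3] = 30y^2·y'

Collecting, the y'-free part is the partial derivative in x and the y' coefficient is the partial derivative in y:
  ∂F/∂x = 12x^2 - y
  ∂F/∂y = -x + 30y^2

so d/dx[F(x, y(x))] = ∂F/∂x + (∂F/∂y)·y' = 0. Rearranging,
  dy/dx = -(∂F/∂x)/(∂F/∂y) = -(12x^2 - y)/(-x + 30y^2) = (12x^2 - y)/(x - 30y^2)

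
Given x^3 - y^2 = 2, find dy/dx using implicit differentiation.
Differentiate both sides with respect to x, treating y as y(x). By the chain rule, any term containing y contributes a factor of y' = dy/dx when we differentiate it.

Move every term to one side and write the relation as F(x, y) = 0. Term by term,
  d/dx[x^3] = 3x^2
  d/dx[-y^2] = -2y·y'
  d/dx[-2] = 0

The pieces without y' make up ∂F/∂x and the coefficient of y' is ∂F/∂y:
  ∂F/∂x = 3x^2,
  ∂F/∂y = -2y.

Since d/dx[F] = ∂F/∂x + (∂F/∂y)·y' = 0, solve for y':
  (∂F/∂y)·y' = -∂F/∂x
  dy/dx = -(∂F/∂x)/(∂F/∂y) = -(3x^2)/(-2y) = 3x^2/(2y)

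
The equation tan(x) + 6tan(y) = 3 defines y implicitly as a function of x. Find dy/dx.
Differentiate the relation implicitly: treat y = y(x) and apply the chain rule, so every y-derivative picks up a y' = dy/dx factor.

With everything moved to the left-hand side, differentiate term by term:
  d/dx[tan(x)] = tan(x)^2 + 1
  d/dx[6tan(y)] = 6·y'(tan(y)^2 + 1)
  d/dx[-3] = 0

Separating the contributions that come from x directly and those that come through y:
  without y':      tan(x)^2 + 1
  multiplying y':  6tan(y)^2 + 6

so (tan(x)^2 + 1) + (6tan(y)^2 + 6)·y' = 0, and therefore
  dy/dx = -(tan(x)^2 + 1)/(6tan(y)^2 + 6) = -cos(y)^2/(6cos(x)^2)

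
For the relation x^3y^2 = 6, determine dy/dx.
Apply d/dx to both sides, remembering that y depends on x. Each occurrence of y therefore brings in a y' = dy/dx via the chain rule.

With F(x, y) equal to the left-hand side minus the right, differentiate F term by term:
  d/dx[x^3y^2] = 2x^3y·y' + 3x^2y^2
  d/dx[-6] = 0
Adding these up, d/dx[F] = 0 becomes
  (3x^2y^2) + (2x^3y)·y' = 0,
so isolating y',
  dy/dx = -(3x^2y^2)/(2x^3y) = -3y/(2x)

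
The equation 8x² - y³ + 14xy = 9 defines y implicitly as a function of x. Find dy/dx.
Differentiate the relation implicitly: treat y = y(x) and apply the chain rule, so every y-derivative picks up a y' = dy/dx factor.

With everything moved to the left-hand side, differentiate term by term:
  d/dx[8x^2] = 16x
  d/dx[14xy] = 14x·y' + 14y
  d/dx[-y^3] = -3y^2·y'
  d/dx[-9] = 0

Separating the contributions that come from x directly and those that come through y:
  without y':      16x + 14y
  multiplying y':  14x - 3y^2

so (16x + 14y) + (14x - 3y^2)·y' = 0, and therefore
  dy/dx = -(16x + 14y)/(14x - 3y^2) = 2(-8x - 7y)/(14x - 3y^2)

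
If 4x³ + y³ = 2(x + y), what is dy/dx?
Differentiate the relation implicitly: treat y = y(x) and apply the chain rule, so every y-derivative picks up a y' = dy/dx factor.

With everything moved to the left-hand side, differentiate term by term:
  d/dx[4x^3] = 12x^2
  d/dx[-2x] = -2
  d/dx[y^3] = 3y^2·y'
  d/dx[-2y] = -2·y'

Separating the contributions that come from x directly and those that come through y:
  without y':      12x^2 - 2
  multiplying y':  3y^2 - 2

so (12x^2 - 2) + (3y^2 - 2)·y' = 0, and therefore
  dy/dx = -(12x^2 - 2)/(3y^2 - 2) = 2(1 - 6x^2)/(3y^2 - 2)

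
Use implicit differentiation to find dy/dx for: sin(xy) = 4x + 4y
Apply d/dx to both sides, remembering that y depends on x. Each occurrence of y therefore brings in a y' = dy/dx via the chain rule.

With F(x, y) equal to the left-hand side minus the right, differentiate F term by term:
  d/dx[-4x] = -4
  d/dx[-4y] = -4·y'
  d/dx[sin(xy)] = (x·y' + y)·cos(xy)
Adding these up, d/dx[F] = 0 becomes
  (y·cos(xy) - 4) + (x·cos(xy) - 4)·y' = 0,
so isolating y',
  dy/dx = -(y·cos(xy) - 4)/(x·cos(xy) - 4) = (-y·cos(xy) + 4)/(x·cos(xy) - 4)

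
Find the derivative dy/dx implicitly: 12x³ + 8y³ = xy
Apply d/dx to both sides, remembering that y depends on x. Each occurrence of y therefore brings in a y' = dy/dx via the chain rule.

With F(x, y) equal to the left-hand side minus the right, differentiate F term by term:
  d/dx[12x^3] = 36x^2
  d/dx[-xy] = -x·y' - y
  d/dx[8y^3] = 24y^2·y'
Adding these up, d/dx[F] = 0 becomes
  (36x^2 - y) + (-x + 24y^2)·y' = 0,
so isolating y',
  dy/dx = -(36x^2 - y)/(-x + 24y^2) = (36x^2 - y)/(x - 24y^2)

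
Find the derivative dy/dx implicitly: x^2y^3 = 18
Take d/dx of both sides. Since y is implicitly a function of x, the chain rule attaches a y' = dy/dx factor whenever we differentiate through y.

Set F(x, y) = (left side) − (right side), so the curve is F = 0. Differentiating each term of F:
  d/dx[x^2y^3] = 3x^2y^2·y' + 2xy^3
  d/dx[-18] = 0

Collecting, the y'-free part is the partial derivative in x and the y' coefficient is the partial derivative in y:
  ∂F/∂x = 2xy^3
  ∂F/∂y = 3x^2y^2

so d/dx[F(x, y(x))] = ∂F/∂x + (∂F/∂y)·y' = 0. Rearranging,
  dy/dx = -(∂F/∂x)/(∂F/∂y) = -(2xy^3)/(3x^2y^2) = -2y/(3x)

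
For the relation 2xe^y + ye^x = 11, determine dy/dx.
Take d/dx of both sides. Since y is implicitly a function of x, the chain rule attaches a y' = dy/dx factor whenever we differentiate through y.

Set F(x, y) = (left side) − (right side), so the curve is F = 0. Differentiating each term of F:
  d/dx[2x·e^(y)] = 2x·y'·e^(y) + 2e^(y)
  d/dx[y·e^(x)] = y·e^(x) + y'·e^(x)
  d/dx[-11] = 0

Collecting, the y'-free part is the partial derivative in x and the y' coefficient is the partial derivative in y:
  ∂F/∂x = y·e^(x) + 2e^(y)
  ∂F/∂y = 2x·e^(y) + e^(x)

so d/dx[F(x, y(x))] = ∂F/∂x + (∂F/∂y)·y' = 0. Rearranging,
  dy/dx = -(∂F/∂x)/(∂F/∂y) = -(y·e^(x) + 2e^(y))/(2x·e^(y) + e^(x)) = (-y·e^(x) - 2e^(y))/(2x·e^(y) + e^(x))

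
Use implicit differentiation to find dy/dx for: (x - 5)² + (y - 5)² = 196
Differentiate the relation implicitly: treat y = y(x) and apply the chain rule, so every y-derivative picks up a y' = dy/dx factor.

With everything moved to the left-hand side, differentiate term by term:
  d/dx[(x - 5)^2] = 2x - 10
  d/dx[(y - 5)^2] = 2·y'(y - 5)
  d/dx[-196] = 0

Separating the contributions that come from x directly and those that come through y:
  without y':      2x - 10
  multiplying y':  2y - 10

so (2x - 10) + (2y - 10)·y' = 0, and therefore
  dy/dx = -(2x - 10)/(2y - 10) = (5 - x)/(y - 5)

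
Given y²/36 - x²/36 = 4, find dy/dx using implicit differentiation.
Take d/dx of both sides. Since y is implicitly a function of x, the chain rule attaches a y' = dy/dx factor whenever we differentiate through y.

Set F(x, y) = (left side) − (right side), so the curve is F = 0. Differentiating each term of F:
  d/dx[-x^2/36] = -x/18
  d/dx[y^2/36] = y·y'/18
  d/dx[-4] = 0

Collecting, the y'-free part is the partial derivative in x and the y' coefficient is the partial derivative in y:
  ∂F/∂x = -x/18
  ∂F/∂y = y/18

so d/dx[F(x, y(x))] = ∂F/∂x + (∂F/∂y)·y' = 0. Rearranging,
  dy/dx = -(∂F/∂x)/(∂F/∂y) = -(-x/18)/(y/18) = x/y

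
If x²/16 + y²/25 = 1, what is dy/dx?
Differentiate both sides with respect to x, treating y as y(x). By the chain rule, any term containing y contributes a factor of y' = dy/dx when we differentiate it.

Move every term to one side and write the relation as F(x, y) = 0. Term by term,
  d/dx[x^2/16] = x/8
  d/dx[y^2/25] = 2y·y'/25
  d/dx[-1] = 0

The pieces without y' make up ∂F/∂x and the coefficient of y' is ∂F/∂y:
  ∂F/∂x = x/8,
  ∂F/∂y = 2y/25.

Since d/dx[F] = ∂F/∂x + (∂F/∂y)·y' = 0, solve for y':
  (∂F/∂y)·y' = -∂F/∂x
  dy/dx = -(∂F/∂x)/(∂F/∂y) = -(x/8)/(2y/25) = -25x/(16y)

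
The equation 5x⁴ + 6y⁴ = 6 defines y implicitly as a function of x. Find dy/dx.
Differentiate both sides with respect to x, treating y as y(x). By the chain rule, any term containing y contributes a factor of y' = dy/dx when we differentiate it.

Move every term to one side and write the relation as F(x, y) = 0. Term by term,
  d/dx[5x^4] = 20x^3
  d/dx[6y^4] = 24y^3·y'
  d/dx[-6] = 0

The pieces without y' make up ∂F/∂x and the coefficient of y' is ∂F/∂y:
  ∂F/∂x = 20x^3,
  ∂F/∂y = 24y^3.

Since d/dx[F] = ∂F/∂x + (∂F/∂y)·y' = 0, solve for y':
  (∂F/∂y)·y' = -∂F/∂x
  dy/dx = -(∂F/∂x)/(∂F/∂y) = -(20x^3)/(24y^3) = -5x^3/(6y^3)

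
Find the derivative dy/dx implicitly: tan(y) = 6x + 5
Differentiate the relation implicitly: treat y = y(x) and apply the chain rule, so every y-derivative picks up a y' = dy/dx factor.

With everything moved to the left-hand side, differentiate term by term:
  d/dx[-6x] = -6
  d/dx[tan(y)] = y'(tan(y)^2 + 1)
  d/dx[-5] = 0

Separating the contributions that come from x directly and those that come through y:
  without y':      -6
  multiplying y':  tan(y)^2 + 1

so (-6) + (tan(y)^2 + 1)·y' = 0, and therefore
  dy/dx = -(-6)/(tan(y)^2 + 1) = 6cos(y)^2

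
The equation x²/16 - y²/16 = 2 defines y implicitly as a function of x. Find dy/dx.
Take d/dx of both sides. Since y is implicitly a function of x, the chain rule attaches a y' = dy/dx factor whenever we differentiate through y.

Set F(x, y) = (left side) − (right side), so the curve is F = 0. Differentiating each term of F:
  d/dx[x^2/16] = x/8
  d/dx[-y^2/16] = -y·y'/8
  d/dx[-2] = 0

Collecting, the y'-free part is the partial derivative in x and the y' coefficient is the partial derivative in y:
  ∂F/∂x = x/8
  ∂F/∂y = -y/8

so d/dx[F(x, y(x))] = ∂F/∂x + (∂F/∂y)·y' = 0. Rearranging,
  dy/dx = -(∂F/∂x)/(∂F/∂y) = -(x/8)/(-y/8) = x/y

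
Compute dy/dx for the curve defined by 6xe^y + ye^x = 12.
Differentiate both sides with respect to x, treating y as y(x). By the chain rule, any term containing y contributes a factor of y' = dy/dx when we differentiate it.

Move every term to one side and write the relation as F(x, y) = 0. Term by term,
  d/dx[6x·e^(y)] = 6x·y'·e^(y) + 6e^(y)
  d/dx[y·e^(x)] = y·e^(x) + y'·e^(x)
  d/dx[-12] = 0

The pieces without y' make up ∂F/∂x and the coefficient of y' is ∂F/∂y:
  ∂F/∂x = y·e^(x) + 6e^(y),
  ∂F/∂y = 6x·e^(y) + e^(x).

Since d/dx[F] = ∂F/∂x + (∂F/∂y)·y' = 0, solve for y':
  (∂F/∂y)·y' = -∂F/∂x
  dy/dx = -(∂F/∂x)/(∂F/∂y) = -(y·e^(x) + 6e^(y))/(6x·e^(y) + e^(x)) = (-y·e^(x) - 6e^(y))/(6x·e^(y) + e^(x))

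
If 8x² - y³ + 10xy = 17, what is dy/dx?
Differentiate both sides with respect to x, treating y as y(x). By the chain rule, any term containing y contributes a factor of y' = dy/dx when we differentiate it.

Move every term to one side and write the relation as F(x, y) = 0. Term by term,
  d/dx[8x^2] = 16x
  d/dx[10xy] = 10x·y' + 10y
  d/dx[-y^3] = -3y^2·y'
  d/dx[-17] = 0

The pieces without y' make up ∂F/∂x and the coefficient of y' is ∂F/∂y:
  ∂F/∂x = 16x + 10y,
  ∂F/∂y = 10x - 3y^2.

Since d/dx[F] = ∂F/∂x + (∂F/∂y)·y' = 0, solve for y':
  (∂F/∂y)·y' = -∂F/∂x
  dy/dx = -(∂F/∂x)/(∂F/∂y) = -(16x + 10y)/(10x - 3y^2) = 2(-8x - 5y)/(10x - 3y^2)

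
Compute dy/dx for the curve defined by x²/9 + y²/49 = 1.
Apply d/dx to both sides, remembering that y depends on x. Each occurrence of y therefore brings in a y' = dy/dx via the chain rule.

With F(x, y) equal to the left-hand side minus the right, differentiate F term by term:
  d/dx[x^2/9] = 2x/9
  d/dx[y^2/49] = 2y·y'/49
  d/dx[-1] = 0
Adding these up, d/dx[F] = 0 becomes
  (2x/9) + (2y/49)·y' = 0,
so isolating y',
  dy/dx = -(2x/9)/(2y/49) = -49x/(9y)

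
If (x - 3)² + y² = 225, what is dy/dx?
Differentiate the relation implicitly: treat y = y(x) and apply the chain rule, so every y-derivative picks up a y' = dy/dx factor.

With everything moved to the left-hand side, differentiate term by term:
  d/dx[y^2] = 2y·y'
  d/dx[(x - 3)^2] = 2x - 6
  d/dx[-225] = 0

Separating the contributions that come from x directly and those that come through y:
  without y':      2x - 6
  multiplying y':  2y

so (2x - 6) + (2y)·y' = 0, and therefore
  dy/dx = -(2x - 6)/(2y) = (3 - x)/y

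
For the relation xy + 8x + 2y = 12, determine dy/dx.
Differentiate both sides with respect to x, treating y as y(x). By the chain rule, any term containing y contributes a factor of y' = dy/dx when we differentiate it.

Move every term to one side and write the relation as F(x, y) = 0. Term by term,
  d/dx[xy] = x·y' + y
  d/dx[8x] = 8
  d/dx[2y] = 2·y'
  d/dx[-12] = 0

The pieces without y' make up ∂F/∂x and the coefficient of y' is ∂F/∂y:
  ∂F/∂x = y + 8,
  ∂F/∂y = x + 2.

Since d/dx[F] = ∂F/∂x + (∂F/∂y)·y' = 0, solve for y':
  (∂F/∂y)·y' = -∂F/∂x
  dy/dx = -(∂F/∂x)/(∂F/∂y) = -(y + 8)/(x + 2) = (-y - 8)/(x + 2)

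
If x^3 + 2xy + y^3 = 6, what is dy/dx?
Apply d/dx to both sides, remembering that y depends on x. Each occurrence of y therefore brings in a y' = dy/dx via the chain rule.

With F(x, y) equal to the left-hand side minus the right, differentiate F term by term:
  d/dx[x^3] = 3x^2
  d/dx[2xy] = 2x·y' + 2y
  d/dx[y^3] = 3y^2·y'
  d/dx[-6] = 0
Adding these up, d/dx[F] = 0 becomes
  (3x^2 + 2y) + (2x + 3y^2)·y' = 0,
so isolating y',
  dy/dx = -(3x^2 + 2y)/(2x + 3y^2) = (-3x^2 - 2y)/(2x + 3y^2)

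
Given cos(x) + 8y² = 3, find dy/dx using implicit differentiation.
Take d/dx of both sides. Since y is implicitly a function of x, the chain rule attaches a y' = dy/dx factor whenever we differentiate through y.

Set F(x, y) = (left side) − (right side), so the curve is F = 0. Differentiating each term of F:
  d/dx[8y^2] = 16y·y'
  d/dx[cos(x)] = -sin(x)
  d/dx[-3] = 0

Collecting, the y'-free part is the partial derivative in x and the y' coefficient is the partial derivative in y:
  ∂F/∂x = -sin(x)
  ∂F/∂y = 16y

so d/dx[F(x, y(x))] = ∂F/∂x + (∂F/∂y)·y' = 0. Rearranging,
  dy/dx = -(∂F/∂x)/(∂F/∂y) = -(-sin(x))/(16y) = sin(x)/(16y)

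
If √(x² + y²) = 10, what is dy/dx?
Differentiate the relation implicitly: treat y = y(x) and apply the chain rule, so every y-derivative picks up a y' = dy/dx factor.

With everything moved to the left-hand side, differentiate term by term:
  d/dx[√(x^2 + y^2)] = (x + y·y')/√(x^2 + y^2)
  d/dx[-10] = 0

Separating the contributions that come from x directly and those that come through y:
  without y':      x/√(x^2 + y^2)
  multiplying y':  y/√(x^2 + y^2)

so (x/√(x^2 + y^2)) + (y/√(x^2 + y^2))·y' = 0, and therefore
  dy/dx = -(x/√(x^2 + y^2))/(y/√(x^2 + y^2)) = -x/y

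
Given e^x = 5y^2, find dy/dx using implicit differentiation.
Take d/dx of both sides. Since y is implicitly a function of x, the chain rule attaches a y' = dy/dx factor whenever we differentiate through y.

Set F(x, y) = (left side) − (right side), so the curve is F = 0. Differentiating each term of F:
  d/dx[-5y^2] = -10y·y'
  d/dx[e^(x)] = e^(x)

Collecting, the y'-free part is the partial derivative in x and the y' coefficient is the partial derivative in y:
  ∂F/∂x = e^(x)
  ∂F/∂y = -10y

so d/dx[F(x, y(x))] = ∂F/∂x + (∂F/∂y)·y' = 0. Rearranging,
  dy/dx = -(∂F/∂x)/(∂F/∂y) = -(e^(x))/(-10y) = e^(x)/(10y)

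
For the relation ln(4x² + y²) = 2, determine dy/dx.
Differentiate the relation implicitly: treat y = y(x) and apply the chain rule, so every y-derivative picks up a y' = dy/dx factor.

With everything moved to the left-hand side, differentiate term by term:
  d/dx[ln(4x^2 + y^2)] = (8x + 2y·y')/(4x^2 + y^2)
  d/dx[-2] = 0

Separating the contributions that come from x directly and those that come through y:
  without y':      8x/(4x^2 + y^2)
  multiplying y':  2y/(4x^2 + y^2)

so (8x/(4x^2 + y^2)) + (2y/(4x^2 + y^2))·y' = 0, and therefore
  dy/dx = -(8x/(4x^2 + y^2))/(2y/(4x^2 + y^2)) = -4x/y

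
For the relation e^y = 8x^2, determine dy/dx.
Differentiate both sides with respect to x, treating y as y(x). By the chain rule, any term containing y contributes a factor of y' = dy/dx when we differentiate it.

Move every term to one side and write the relation as F(x, y) = 0. Term by term,
  d/dx[-8x^2] = -16x
  d/dx[e^(y)] = y'·e^(y)

The pieces without y' make up ∂F/∂x and the coefficient of y' is ∂F/∂y:
  ∂F/∂x = -16x,
  ∂F/∂y = e^(y).

Since d/dx[F] = ∂F/∂x + (∂F/∂y)·y' = 0, solve for y':
  (∂F/∂y)·y' = -∂F/∂x
  dy/dx = -(∂F/∂x)/(∂F/∂y) = -(-16x)/(e^(y)) = 16x·e^(-y)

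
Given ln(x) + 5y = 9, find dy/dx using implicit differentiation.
Differentiate both sides with respect to x, treating y as y(x). By the chain rule, any term containing y contributes a factor of y' = dy/dx when we differentiate it.

Move every term to one side and write the relation as F(x, y) = 0. Term by term,
  d/dx[5y] = 5·y'
  d/dx[ln(x)] = 1/x
  d/dx[-9] = 0

The pieces without y' make up ∂F/∂x and the coefficient of y' is ∂F/∂y:
  ∂F/∂x = 1/x,
  ∂F/∂y = 5.

Since d/dx[F] = ∂F/∂x + (∂F/∂y)·y' = 0, solve for y':
  (∂F/∂y)·y' = -∂F/∂x
  dy/dx = -(∂F/∂x)/(∂F/∂y) = -(1/x)/(5) = -1/(5x)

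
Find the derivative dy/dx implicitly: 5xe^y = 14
Differentiate both sides with respect to x, treating y as y(x). By the chain rule, any term containing y contributes a factor of y' = dy/dx when we differentiate it.

Move every term to one side and write the relation as F(x, y) = 0. Term by term,
  d/dx[5x·e^(y)] = 5x·y'·e^(y) + 5e^(y)
  d/dx[-14] = 0

The pieces without y' make up ∂F/∂x and the coefficient of y' is ∂F/∂y:
  ∂F/∂x = 5e^(y),
  ∂F/∂y = 5x·e^(y).

Since d/dx[F] = ∂F/∂x + (∂F/∂y)·y' = 0, solve for y':
  (∂F/∂y)·y' = -∂F/∂x
  dy/dx = -(∂F/∂x)/(∂F/∂y) = -(5e^(y))/(5x·e^(y)) = -1/x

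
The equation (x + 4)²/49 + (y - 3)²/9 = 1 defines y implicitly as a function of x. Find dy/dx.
Differentiate both sides with respect to x, treating y as y(x). By the chain rule, any term containing y contributes a factor of y' = dy/dx when we differentiate it.

Move every term to one side and write the relation as F(x, y) = 0. Term by term,
  d/dx[(x + 4)^2/49] = 2x/49 + 8/49
  d/dx[(y - 3)^2/9] = 2·y'(y - 3)/9
  d/dx[-1] = 0

The pieces without y' make up ∂F/∂x and the coefficient of y' is ∂F/∂y:
  ∂F/∂x = 2x/49 + 8/49,
  ∂F/∂y = 2y/9 - 2/3.

Since d/dx[F] = ∂F/∂x + (∂F/∂y)·y' = 0, solve for y':
  (∂F/∂y)·y' = -∂F/∂x
  dy/dx = -(∂F/∂x)/(∂F/∂y) = -(2x/49 + 8/49)/(2y/9 - 2/3)
        = -(2(x + 4)/49)/(2(y - 3)/9) = 9(-x - 4)/(49(y - 3))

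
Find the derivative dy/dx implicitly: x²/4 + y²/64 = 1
Differentiate the relation implicitly: treat y = y(x) and apply the chain rule, so every y-derivative picks up a y' = dy/dx factor.

With everything moved to the left-hand side, differentiate term by term:
  d/dx[x^2/4] = x/2
  d/dx[y^2/64] = y·y'/32
  d/dx[-1] = 0

Separating the contributions that come from x directly and those that come through y:
  without y':      x/2
  multiplying y':  y/32

so (x/2) + (y/32)·y' = 0, and therefore
  dy/dx = -(x/2)/(y/32) = -16x/y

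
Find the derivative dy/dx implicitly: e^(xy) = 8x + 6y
Apply d/dx to both sides, remembering that y depends on x. Each occurrence of y therefore brings in a y' = dy/dx via the chain rule.

With F(x, y) equal to the left-hand side minus the right, differentiate F term by term:
  d/dx[-8x] = -8
  d/dx[-6y] = -6·y'
  d/dx[e^(xy)] = (x·y' + y)·e^(xy)
Adding these up, d/dx[F] = 0 becomes
  (y·e^(xy) - 8) + (x·e^(xy) - 6)·y' = 0,
so isolating y',
  dy/dx = -(y·e^(xy) - 8)/(x·e^(xy) - 6) = (-y·e^(xy) + 8)/(x·e^(xy) - 6)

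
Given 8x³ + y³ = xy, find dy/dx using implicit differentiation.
Take d/dx of both sides. Since y is implicitly a function of x, the chain rule attaches a y' = dy/dx factor whenever we differentiate through y.

Set F(x, y) = (left side) − (right side), so the curve is F = 0. Differentiating each term of F:
  d/dx[8x^3] = 24x^2
  d/dx[-xy] = -x·y' - y
  d/dx[y^3] = 3y^2·y'

Collecting, the y'-free part is the partial derivative in x and the y' coefficient is the partial derivative in y:
  ∂F/∂x = 24x^2 - y
  ∂F/∂y = -x + 3y^2

so d/dx[F(x, y(x))] = ∂F/∂x + (∂F/∂y)·y' = 0. Rearranging,
  dy/dx = -(∂F/∂x)/(∂F/∂y) = -(24x^2 - y)/(-x + 3y^2) = (24x^2 - y)/(x - 3y^2)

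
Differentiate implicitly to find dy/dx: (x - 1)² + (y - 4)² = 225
Differentiate both sides with respect to x, treating y as y(x). By the chain rule, any term containing y contributes a factor of y' = dy/dx when we differentiate it.

Move every term to one side and write the relation as F(x, y) = 0. Term by term,
  d/dx[(x - 1)^2] = 2x - 2
  d/dx[(y - 4)^2] = 2·y'(y - 4)
  d/dx[-225] = 0

The pieces without y' make up ∂F/∂x and the coefficient of y' is ∂F/∂y:
  ∂F/∂x = 2x - 2,
  ∂F/∂y = 2y - 8.

Since d/dx[F] = ∂F/∂x + (∂F/∂y)·y' = 0, solve for y':
  (∂F/∂y)·y' = -∂F/∂x
  dy/dx = -(∂F/∂x)/(∂F/∂y) = -(2x - 2)/(2y - 8) = (1 - x)/(y - 4)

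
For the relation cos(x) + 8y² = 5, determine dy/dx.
Apply d/dx to both sides, remembering that y depends on x. Each occurrence of y therefore brings in a y' = dy/dx via the chain rule.

With F(x, y) equal to the left-hand side minus the right, differentiate F term by term:
  d/dx[8y^2] = 16y·y'
  d/dx[cos(x)] = -sin(x)
  d/dx[-5] = 0
Adding these up, d/dx[F] = 0 becomes
  (-sin(x)) + (16y)·y' = 0,
so isolating y',
  dy/dx = -(-sin(x))/(16y) = sin(x)/(16y)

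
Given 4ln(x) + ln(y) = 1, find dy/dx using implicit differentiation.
Differentiate the relation implicitly: treat y = y(x) and apply the chain rule, so every y-derivative picks up a y' = dy/dx factor.

With everything moved to the left-hand side, differentiate term by term:
  d/dx[4ln(x)] = 4/x
  d/dx[ln(y)] = y'/y
  d/dx[-1] = 0

Separating the contributions that come from x directly and those that come through y:
  without y':      4/x
  multiplying y':  1/y

so (4/x) + (1/y)·y' = 0, and therefore
  dy/dx = -(4/x)/(1/y) = -4y/x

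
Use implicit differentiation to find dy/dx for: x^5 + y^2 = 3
Differentiate both sides with respect to x, treating y as y(x). By the chain rule, any term containing y contributes a factor of y' = dy/dx when we differentiate it.

Move every term to one side and write the relation as F(x, y) = 0. Term by term,
  d/dx[x^5] = 5x^4
  d/dx[y^2] = 2y·y'
  d/dx[-3] = 0

The pieces without y' make up ∂F/∂x and the coefficient of y' is ∂F/∂y:
  ∂F/∂x = 5x^4,
  ∂F/∂y = 2y.

Since d/dx[F] = ∂F/∂x + (∂F/∂y)·y' = 0, solve for y':
  (∂F/∂y)·y' = -∂F/∂x
  dy/dx = -(∂F/∂x)/(∂F/∂y) = -(5x^4)/(2y) = -5x^4/(2y)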